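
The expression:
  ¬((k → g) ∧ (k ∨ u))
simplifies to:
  (k ∧ ¬g) ∨ (¬k ∧ ¬u)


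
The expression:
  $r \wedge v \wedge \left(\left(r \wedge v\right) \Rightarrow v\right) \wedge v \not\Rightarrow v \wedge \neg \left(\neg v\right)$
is never true.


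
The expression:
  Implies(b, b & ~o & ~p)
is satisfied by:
  {p: False, b: False, o: False}
  {o: True, p: False, b: False}
  {p: True, o: False, b: False}
  {o: True, p: True, b: False}
  {b: True, o: False, p: False}


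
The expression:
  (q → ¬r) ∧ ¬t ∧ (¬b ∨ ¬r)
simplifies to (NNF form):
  ¬t ∧ (¬b ∨ ¬r) ∧ (¬q ∨ ¬r)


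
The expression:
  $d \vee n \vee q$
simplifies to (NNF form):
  $d \vee n \vee q$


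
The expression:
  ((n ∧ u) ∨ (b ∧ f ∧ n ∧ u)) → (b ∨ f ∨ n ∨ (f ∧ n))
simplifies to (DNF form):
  True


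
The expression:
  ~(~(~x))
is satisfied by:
  {x: False}


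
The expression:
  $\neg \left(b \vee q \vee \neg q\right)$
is never true.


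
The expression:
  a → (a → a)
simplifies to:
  True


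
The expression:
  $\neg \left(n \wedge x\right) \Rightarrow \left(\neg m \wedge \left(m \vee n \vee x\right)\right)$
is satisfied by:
  {x: True, n: True, m: False}
  {x: True, n: False, m: False}
  {n: True, x: False, m: False}
  {x: True, m: True, n: True}


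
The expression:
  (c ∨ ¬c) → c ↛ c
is never true.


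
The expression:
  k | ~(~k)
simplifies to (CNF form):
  k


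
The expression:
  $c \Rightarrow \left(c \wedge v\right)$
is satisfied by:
  {v: True, c: False}
  {c: False, v: False}
  {c: True, v: True}


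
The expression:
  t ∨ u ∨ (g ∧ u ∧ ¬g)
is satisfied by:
  {t: True, u: True}
  {t: True, u: False}
  {u: True, t: False}


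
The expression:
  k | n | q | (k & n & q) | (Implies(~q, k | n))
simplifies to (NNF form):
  k | n | q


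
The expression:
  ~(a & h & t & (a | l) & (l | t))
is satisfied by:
  {h: False, t: False, a: False}
  {a: True, h: False, t: False}
  {t: True, h: False, a: False}
  {a: True, t: True, h: False}
  {h: True, a: False, t: False}
  {a: True, h: True, t: False}
  {t: True, h: True, a: False}


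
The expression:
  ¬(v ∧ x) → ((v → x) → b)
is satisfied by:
  {b: True, v: True}
  {b: True, v: False}
  {v: True, b: False}


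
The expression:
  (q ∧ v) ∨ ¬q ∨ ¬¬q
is always true.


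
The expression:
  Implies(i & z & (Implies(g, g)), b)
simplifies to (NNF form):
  b | ~i | ~z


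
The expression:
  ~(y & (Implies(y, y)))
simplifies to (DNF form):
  ~y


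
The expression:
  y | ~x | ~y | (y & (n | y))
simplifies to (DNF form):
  True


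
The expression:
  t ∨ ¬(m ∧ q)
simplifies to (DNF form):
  t ∨ ¬m ∨ ¬q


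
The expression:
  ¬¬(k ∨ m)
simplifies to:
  k ∨ m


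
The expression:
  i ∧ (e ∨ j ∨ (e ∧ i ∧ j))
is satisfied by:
  {e: True, j: True, i: True}
  {e: True, i: True, j: False}
  {j: True, i: True, e: False}


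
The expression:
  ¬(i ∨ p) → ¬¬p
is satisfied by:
  {i: True, p: True}
  {i: True, p: False}
  {p: True, i: False}


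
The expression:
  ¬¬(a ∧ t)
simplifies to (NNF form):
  a ∧ t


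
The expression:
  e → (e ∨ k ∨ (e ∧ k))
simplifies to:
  True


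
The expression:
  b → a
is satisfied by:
  {a: True, b: False}
  {b: False, a: False}
  {b: True, a: True}


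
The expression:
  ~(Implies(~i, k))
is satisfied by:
  {i: False, k: False}


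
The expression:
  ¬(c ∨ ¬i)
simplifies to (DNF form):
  i ∧ ¬c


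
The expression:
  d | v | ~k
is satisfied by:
  {d: True, v: True, k: False}
  {d: True, k: False, v: False}
  {v: True, k: False, d: False}
  {v: False, k: False, d: False}
  {d: True, v: True, k: True}
  {d: True, k: True, v: False}
  {v: True, k: True, d: False}


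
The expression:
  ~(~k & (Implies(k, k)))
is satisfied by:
  {k: True}


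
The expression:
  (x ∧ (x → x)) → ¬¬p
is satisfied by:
  {p: True, x: False}
  {x: False, p: False}
  {x: True, p: True}


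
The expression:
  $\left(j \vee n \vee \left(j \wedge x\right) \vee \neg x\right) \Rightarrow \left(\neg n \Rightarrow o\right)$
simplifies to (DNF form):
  $n \vee o \vee \left(x \wedge \neg j\right)$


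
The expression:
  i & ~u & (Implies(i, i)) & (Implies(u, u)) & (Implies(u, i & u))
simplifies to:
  i & ~u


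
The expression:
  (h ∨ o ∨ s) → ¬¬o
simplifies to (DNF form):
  o ∨ (¬h ∧ ¬s)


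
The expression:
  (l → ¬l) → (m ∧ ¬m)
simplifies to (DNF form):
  l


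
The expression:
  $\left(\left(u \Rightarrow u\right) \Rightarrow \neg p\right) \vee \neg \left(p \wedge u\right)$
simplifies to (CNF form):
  $\neg p \vee \neg u$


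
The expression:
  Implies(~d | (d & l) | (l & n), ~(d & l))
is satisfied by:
  {l: False, d: False}
  {d: True, l: False}
  {l: True, d: False}


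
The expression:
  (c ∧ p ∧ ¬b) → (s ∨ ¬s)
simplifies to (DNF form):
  True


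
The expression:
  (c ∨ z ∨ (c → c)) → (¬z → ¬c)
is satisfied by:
  {z: True, c: False}
  {c: False, z: False}
  {c: True, z: True}


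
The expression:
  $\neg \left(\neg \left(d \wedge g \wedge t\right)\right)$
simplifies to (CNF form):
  $d \wedge g \wedge t$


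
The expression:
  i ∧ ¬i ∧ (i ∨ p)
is never true.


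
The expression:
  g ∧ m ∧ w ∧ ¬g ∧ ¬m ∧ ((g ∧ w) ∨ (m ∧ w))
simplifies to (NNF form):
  False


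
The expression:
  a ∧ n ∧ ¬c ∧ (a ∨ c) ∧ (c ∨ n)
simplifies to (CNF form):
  a ∧ n ∧ ¬c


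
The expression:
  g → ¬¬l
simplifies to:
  l ∨ ¬g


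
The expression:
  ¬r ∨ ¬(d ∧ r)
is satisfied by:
  {d: False, r: False}
  {r: True, d: False}
  {d: True, r: False}


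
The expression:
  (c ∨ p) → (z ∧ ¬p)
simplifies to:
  ¬p ∧ (z ∨ ¬c)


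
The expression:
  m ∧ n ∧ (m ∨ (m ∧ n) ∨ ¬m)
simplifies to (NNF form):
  m ∧ n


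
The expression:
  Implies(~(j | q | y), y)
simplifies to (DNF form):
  j | q | y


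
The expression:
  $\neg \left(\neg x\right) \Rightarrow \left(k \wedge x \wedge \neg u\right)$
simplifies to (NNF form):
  $\left(k \wedge \neg u\right) \vee \neg x$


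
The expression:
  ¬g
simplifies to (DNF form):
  ¬g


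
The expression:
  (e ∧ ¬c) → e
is always true.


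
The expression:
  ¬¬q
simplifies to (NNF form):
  q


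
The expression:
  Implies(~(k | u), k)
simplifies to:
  k | u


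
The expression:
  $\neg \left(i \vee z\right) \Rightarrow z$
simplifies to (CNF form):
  $i \vee z$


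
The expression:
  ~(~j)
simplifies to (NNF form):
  j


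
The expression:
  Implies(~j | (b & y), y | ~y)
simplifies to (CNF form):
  True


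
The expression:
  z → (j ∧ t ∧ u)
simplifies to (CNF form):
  (j ∨ ¬z) ∧ (t ∨ ¬z) ∧ (u ∨ ¬z)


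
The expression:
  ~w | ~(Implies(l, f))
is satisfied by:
  {l: True, f: False, w: False}
  {f: False, w: False, l: False}
  {l: True, f: True, w: False}
  {f: True, l: False, w: False}
  {w: True, l: True, f: False}


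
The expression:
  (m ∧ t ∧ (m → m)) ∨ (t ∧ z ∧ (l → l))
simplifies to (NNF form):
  t ∧ (m ∨ z)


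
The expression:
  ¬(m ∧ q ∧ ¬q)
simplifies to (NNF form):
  True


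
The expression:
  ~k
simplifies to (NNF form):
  ~k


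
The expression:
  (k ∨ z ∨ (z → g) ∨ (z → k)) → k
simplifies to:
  k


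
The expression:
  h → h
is always true.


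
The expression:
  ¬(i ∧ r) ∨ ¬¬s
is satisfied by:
  {s: True, i: False, r: False}
  {s: False, i: False, r: False}
  {r: True, s: True, i: False}
  {r: True, s: False, i: False}
  {i: True, s: True, r: False}
  {i: True, s: False, r: False}
  {i: True, r: True, s: True}


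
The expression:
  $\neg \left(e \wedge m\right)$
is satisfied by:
  {m: False, e: False}
  {e: True, m: False}
  {m: True, e: False}


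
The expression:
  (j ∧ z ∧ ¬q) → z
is always true.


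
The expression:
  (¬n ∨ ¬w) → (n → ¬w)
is always true.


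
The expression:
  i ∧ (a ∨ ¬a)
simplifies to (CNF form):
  i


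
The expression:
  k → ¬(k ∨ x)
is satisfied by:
  {k: False}


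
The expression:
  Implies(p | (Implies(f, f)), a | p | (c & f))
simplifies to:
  a | p | (c & f)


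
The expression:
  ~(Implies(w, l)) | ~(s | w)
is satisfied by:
  {l: False, s: False, w: False}
  {w: True, l: False, s: False}
  {w: True, s: True, l: False}
  {l: True, s: False, w: False}


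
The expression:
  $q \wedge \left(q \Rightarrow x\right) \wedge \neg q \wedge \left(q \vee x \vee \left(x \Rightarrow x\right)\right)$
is never true.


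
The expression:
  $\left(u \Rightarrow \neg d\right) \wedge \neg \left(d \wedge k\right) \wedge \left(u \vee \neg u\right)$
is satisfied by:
  {u: False, d: False, k: False}
  {k: True, u: False, d: False}
  {u: True, k: False, d: False}
  {k: True, u: True, d: False}
  {d: True, k: False, u: False}


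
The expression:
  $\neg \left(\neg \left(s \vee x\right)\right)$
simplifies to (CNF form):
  $s \vee x$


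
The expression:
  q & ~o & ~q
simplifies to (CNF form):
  False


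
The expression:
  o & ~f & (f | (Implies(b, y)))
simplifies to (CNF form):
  o & ~f & (y | ~b)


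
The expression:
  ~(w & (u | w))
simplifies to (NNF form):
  ~w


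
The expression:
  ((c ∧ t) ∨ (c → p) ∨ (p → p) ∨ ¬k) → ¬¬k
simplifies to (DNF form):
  k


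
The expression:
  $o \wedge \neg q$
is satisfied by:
  {o: True, q: False}


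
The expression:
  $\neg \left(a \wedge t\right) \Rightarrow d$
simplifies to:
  $d \vee \left(a \wedge t\right)$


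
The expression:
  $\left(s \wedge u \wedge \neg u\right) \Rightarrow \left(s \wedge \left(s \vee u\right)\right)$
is always true.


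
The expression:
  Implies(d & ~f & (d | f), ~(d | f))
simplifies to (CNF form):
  f | ~d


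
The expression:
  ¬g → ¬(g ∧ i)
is always true.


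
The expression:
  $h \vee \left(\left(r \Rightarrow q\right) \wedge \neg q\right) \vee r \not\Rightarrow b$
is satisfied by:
  {h: True, r: False, q: False, b: False}
  {b: True, h: True, r: False, q: False}
  {q: True, h: True, r: False, b: False}
  {b: True, q: True, h: True, r: False}
  {h: True, r: True, b: False, q: False}
  {b: True, h: True, r: True, q: False}
  {q: True, h: True, r: True, b: False}
  {b: True, q: True, h: True, r: True}
  {q: False, r: False, h: False, b: False}
  {b: True, q: False, r: False, h: False}
  {r: True, b: False, h: False, q: False}
  {q: True, r: True, b: False, h: False}


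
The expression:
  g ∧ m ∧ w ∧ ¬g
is never true.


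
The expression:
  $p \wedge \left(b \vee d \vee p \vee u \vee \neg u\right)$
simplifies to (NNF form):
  $p$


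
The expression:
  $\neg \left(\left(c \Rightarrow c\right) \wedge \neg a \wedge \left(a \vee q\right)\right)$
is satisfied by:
  {a: True, q: False}
  {q: False, a: False}
  {q: True, a: True}


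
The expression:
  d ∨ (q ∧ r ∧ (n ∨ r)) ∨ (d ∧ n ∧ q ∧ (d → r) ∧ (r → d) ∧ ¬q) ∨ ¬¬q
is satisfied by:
  {d: True, q: True}
  {d: True, q: False}
  {q: True, d: False}


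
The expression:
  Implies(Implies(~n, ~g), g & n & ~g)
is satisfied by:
  {g: True, n: False}


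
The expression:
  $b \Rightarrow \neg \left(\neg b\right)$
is always true.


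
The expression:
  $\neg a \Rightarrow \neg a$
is always true.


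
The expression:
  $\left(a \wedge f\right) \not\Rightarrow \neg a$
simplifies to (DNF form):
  $a \wedge f$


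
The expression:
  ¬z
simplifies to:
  ¬z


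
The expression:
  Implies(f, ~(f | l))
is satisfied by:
  {f: False}


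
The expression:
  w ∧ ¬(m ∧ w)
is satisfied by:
  {w: True, m: False}


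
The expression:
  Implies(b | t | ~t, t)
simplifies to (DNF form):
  t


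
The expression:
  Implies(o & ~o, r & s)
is always true.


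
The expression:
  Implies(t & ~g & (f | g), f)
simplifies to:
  True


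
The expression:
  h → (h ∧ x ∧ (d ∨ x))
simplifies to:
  x ∨ ¬h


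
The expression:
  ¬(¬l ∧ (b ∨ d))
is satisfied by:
  {l: True, d: False, b: False}
  {b: True, l: True, d: False}
  {l: True, d: True, b: False}
  {b: True, l: True, d: True}
  {b: False, d: False, l: False}


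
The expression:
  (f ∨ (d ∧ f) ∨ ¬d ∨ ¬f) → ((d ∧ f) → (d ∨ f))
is always true.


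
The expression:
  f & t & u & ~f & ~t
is never true.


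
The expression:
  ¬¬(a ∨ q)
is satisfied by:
  {a: True, q: True}
  {a: True, q: False}
  {q: True, a: False}


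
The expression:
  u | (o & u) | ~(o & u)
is always true.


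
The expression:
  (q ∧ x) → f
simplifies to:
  f ∨ ¬q ∨ ¬x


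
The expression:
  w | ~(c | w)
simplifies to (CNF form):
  w | ~c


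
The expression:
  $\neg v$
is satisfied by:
  {v: False}


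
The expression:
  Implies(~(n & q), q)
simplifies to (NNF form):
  q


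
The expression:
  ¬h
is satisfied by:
  {h: False}


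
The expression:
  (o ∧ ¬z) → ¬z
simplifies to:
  True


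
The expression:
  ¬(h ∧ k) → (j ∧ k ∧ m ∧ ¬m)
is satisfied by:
  {h: True, k: True}


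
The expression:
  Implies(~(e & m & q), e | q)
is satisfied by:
  {q: True, e: True}
  {q: True, e: False}
  {e: True, q: False}


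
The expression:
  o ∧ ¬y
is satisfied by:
  {o: True, y: False}


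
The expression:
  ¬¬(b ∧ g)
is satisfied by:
  {b: True, g: True}


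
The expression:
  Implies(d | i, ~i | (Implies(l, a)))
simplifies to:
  a | ~i | ~l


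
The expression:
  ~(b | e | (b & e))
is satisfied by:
  {e: False, b: False}


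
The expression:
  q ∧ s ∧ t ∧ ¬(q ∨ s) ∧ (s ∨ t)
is never true.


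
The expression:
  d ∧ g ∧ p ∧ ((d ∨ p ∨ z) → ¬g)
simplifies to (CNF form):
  False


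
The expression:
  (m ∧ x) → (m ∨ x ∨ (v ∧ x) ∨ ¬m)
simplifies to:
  True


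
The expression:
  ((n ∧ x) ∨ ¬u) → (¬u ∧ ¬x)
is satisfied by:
  {u: True, n: False, x: False}
  {n: False, x: False, u: False}
  {u: True, n: True, x: False}
  {n: True, u: False, x: False}
  {x: True, u: True, n: False}


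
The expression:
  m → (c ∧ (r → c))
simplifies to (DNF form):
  c ∨ ¬m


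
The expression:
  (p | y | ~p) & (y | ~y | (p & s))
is always true.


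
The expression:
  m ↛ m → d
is always true.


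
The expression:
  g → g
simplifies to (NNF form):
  True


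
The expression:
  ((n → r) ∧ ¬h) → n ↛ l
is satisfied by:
  {h: True, n: True, l: False, r: False}
  {r: True, h: True, n: True, l: False}
  {h: True, l: True, n: True, r: False}
  {r: True, h: True, l: True, n: True}
  {h: True, n: False, l: False, r: False}
  {h: True, r: True, n: False, l: False}
  {h: True, l: True, n: False, r: False}
  {h: True, r: True, l: True, n: False}
  {n: True, r: False, l: False, h: False}
  {r: True, n: True, l: False, h: False}
  {l: True, n: True, r: False, h: False}


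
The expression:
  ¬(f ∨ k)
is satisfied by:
  {f: False, k: False}


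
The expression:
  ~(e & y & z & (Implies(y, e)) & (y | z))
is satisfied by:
  {e: False, z: False, y: False}
  {y: True, e: False, z: False}
  {z: True, e: False, y: False}
  {y: True, z: True, e: False}
  {e: True, y: False, z: False}
  {y: True, e: True, z: False}
  {z: True, e: True, y: False}


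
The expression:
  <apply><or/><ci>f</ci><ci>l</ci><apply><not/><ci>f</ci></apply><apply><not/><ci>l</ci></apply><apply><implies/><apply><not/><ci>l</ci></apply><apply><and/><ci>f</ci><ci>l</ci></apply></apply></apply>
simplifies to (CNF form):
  <true/>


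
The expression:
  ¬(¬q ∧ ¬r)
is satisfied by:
  {r: True, q: True}
  {r: True, q: False}
  {q: True, r: False}


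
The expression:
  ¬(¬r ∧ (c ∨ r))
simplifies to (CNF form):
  r ∨ ¬c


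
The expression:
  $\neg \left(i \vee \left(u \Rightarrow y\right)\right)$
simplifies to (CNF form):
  $u \wedge \neg i \wedge \neg y$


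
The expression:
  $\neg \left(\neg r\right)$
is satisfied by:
  {r: True}


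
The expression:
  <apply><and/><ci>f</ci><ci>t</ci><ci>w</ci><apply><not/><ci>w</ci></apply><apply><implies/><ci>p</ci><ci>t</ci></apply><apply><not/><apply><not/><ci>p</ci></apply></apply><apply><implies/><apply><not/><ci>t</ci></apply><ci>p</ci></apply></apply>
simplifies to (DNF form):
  <false/>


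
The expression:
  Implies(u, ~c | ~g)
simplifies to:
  ~c | ~g | ~u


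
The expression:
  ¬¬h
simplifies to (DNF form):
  h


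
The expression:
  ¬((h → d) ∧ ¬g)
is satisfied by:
  {g: True, h: True, d: False}
  {g: True, h: False, d: False}
  {d: True, g: True, h: True}
  {d: True, g: True, h: False}
  {h: True, d: False, g: False}


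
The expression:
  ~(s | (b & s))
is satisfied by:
  {s: False}


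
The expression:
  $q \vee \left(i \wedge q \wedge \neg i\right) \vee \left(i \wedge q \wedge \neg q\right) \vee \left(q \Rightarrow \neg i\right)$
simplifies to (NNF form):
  $\text{True}$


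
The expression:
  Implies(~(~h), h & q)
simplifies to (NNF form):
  q | ~h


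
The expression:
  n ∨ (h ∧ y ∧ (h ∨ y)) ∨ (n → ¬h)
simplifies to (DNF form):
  True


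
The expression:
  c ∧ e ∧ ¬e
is never true.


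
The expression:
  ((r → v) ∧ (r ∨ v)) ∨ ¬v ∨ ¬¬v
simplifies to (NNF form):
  True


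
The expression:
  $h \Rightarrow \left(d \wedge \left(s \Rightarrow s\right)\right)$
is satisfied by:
  {d: True, h: False}
  {h: False, d: False}
  {h: True, d: True}


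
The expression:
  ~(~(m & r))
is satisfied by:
  {r: True, m: True}


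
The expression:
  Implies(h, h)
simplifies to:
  True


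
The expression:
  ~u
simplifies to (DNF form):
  ~u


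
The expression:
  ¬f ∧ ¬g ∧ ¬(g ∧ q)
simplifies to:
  ¬f ∧ ¬g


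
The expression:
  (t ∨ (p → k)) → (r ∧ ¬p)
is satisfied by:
  {r: True, t: False, p: False, k: False}
  {k: True, r: True, t: False, p: False}
  {r: True, t: True, k: False, p: False}
  {k: True, r: True, t: True, p: False}
  {p: True, r: True, k: False, t: False}
  {p: True, k: False, t: False, r: False}


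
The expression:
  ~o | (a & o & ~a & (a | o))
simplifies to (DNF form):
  ~o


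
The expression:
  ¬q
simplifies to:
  ¬q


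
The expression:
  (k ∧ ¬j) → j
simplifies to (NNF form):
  j ∨ ¬k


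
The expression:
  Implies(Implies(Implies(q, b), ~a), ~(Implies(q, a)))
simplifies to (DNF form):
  (b & q) | (a & ~q) | (q & ~a)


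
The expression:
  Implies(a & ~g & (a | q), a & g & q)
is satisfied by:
  {g: True, a: False}
  {a: False, g: False}
  {a: True, g: True}


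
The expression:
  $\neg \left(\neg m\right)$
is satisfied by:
  {m: True}


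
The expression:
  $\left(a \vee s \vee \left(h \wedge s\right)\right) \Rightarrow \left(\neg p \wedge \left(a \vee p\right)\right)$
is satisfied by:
  {p: False, s: False, a: False}
  {a: True, p: False, s: False}
  {a: True, s: True, p: False}
  {p: True, s: False, a: False}


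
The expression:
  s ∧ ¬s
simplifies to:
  False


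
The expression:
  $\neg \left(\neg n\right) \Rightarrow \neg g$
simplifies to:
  $\neg g \vee \neg n$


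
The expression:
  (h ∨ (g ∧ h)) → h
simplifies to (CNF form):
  True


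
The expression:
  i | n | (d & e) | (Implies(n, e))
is always true.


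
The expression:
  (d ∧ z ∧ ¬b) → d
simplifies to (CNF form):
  True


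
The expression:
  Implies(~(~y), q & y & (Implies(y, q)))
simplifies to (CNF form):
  q | ~y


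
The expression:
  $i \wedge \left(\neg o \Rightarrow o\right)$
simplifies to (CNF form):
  $i \wedge o$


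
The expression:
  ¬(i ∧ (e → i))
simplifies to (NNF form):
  ¬i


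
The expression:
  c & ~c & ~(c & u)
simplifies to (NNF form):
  False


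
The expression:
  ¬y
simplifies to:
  ¬y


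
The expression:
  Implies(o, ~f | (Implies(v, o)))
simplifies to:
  True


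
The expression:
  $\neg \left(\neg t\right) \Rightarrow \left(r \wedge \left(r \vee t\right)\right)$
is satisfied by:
  {r: True, t: False}
  {t: False, r: False}
  {t: True, r: True}


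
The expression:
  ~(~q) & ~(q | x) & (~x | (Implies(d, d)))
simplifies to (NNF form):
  False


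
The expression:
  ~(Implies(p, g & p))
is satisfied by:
  {p: True, g: False}


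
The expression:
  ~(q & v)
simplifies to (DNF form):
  ~q | ~v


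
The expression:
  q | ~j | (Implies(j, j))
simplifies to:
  True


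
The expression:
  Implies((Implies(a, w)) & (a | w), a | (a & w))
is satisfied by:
  {a: True, w: False}
  {w: False, a: False}
  {w: True, a: True}


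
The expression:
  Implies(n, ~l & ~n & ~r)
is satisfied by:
  {n: False}


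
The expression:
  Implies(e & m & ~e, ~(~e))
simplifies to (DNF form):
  True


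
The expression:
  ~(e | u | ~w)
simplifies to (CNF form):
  w & ~e & ~u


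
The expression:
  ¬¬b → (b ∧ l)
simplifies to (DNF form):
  l ∨ ¬b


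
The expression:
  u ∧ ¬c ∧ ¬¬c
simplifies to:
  False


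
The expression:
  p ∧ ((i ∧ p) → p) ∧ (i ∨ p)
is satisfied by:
  {p: True}


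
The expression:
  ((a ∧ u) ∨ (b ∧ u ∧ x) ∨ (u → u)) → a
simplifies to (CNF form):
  a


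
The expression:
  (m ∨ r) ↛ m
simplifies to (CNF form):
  r ∧ ¬m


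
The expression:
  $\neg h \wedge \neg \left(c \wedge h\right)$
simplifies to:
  $\neg h$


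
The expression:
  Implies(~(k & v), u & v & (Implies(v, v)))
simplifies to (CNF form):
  v & (k | u)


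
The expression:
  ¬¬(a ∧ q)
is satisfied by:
  {a: True, q: True}


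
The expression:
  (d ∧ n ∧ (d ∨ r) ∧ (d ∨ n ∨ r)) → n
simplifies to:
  True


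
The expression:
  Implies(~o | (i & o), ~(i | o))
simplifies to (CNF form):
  ~i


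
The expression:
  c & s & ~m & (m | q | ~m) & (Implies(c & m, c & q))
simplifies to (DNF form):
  c & s & ~m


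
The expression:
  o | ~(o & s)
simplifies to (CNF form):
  True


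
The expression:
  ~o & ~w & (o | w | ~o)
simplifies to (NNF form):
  ~o & ~w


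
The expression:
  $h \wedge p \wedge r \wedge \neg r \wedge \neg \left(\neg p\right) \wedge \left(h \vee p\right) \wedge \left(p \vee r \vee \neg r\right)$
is never true.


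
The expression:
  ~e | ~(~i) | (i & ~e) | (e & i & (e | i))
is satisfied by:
  {i: True, e: False}
  {e: False, i: False}
  {e: True, i: True}


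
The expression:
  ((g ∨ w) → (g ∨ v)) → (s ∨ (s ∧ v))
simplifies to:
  s ∨ (w ∧ ¬g ∧ ¬v)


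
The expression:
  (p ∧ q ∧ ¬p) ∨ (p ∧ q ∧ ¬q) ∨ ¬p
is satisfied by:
  {p: False}


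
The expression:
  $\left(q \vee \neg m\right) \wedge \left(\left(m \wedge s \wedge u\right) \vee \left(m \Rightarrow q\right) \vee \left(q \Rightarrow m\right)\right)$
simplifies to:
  $q \vee \neg m$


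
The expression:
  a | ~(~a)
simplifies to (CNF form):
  a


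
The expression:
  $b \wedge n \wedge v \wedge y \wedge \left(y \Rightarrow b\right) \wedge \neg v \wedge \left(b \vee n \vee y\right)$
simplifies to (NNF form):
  $\text{False}$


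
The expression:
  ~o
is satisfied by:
  {o: False}


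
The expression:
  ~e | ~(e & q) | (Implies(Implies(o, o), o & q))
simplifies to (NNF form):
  o | ~e | ~q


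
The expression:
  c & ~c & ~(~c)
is never true.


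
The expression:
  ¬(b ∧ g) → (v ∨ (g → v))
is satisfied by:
  {b: True, v: True, g: False}
  {b: True, g: False, v: False}
  {v: True, g: False, b: False}
  {v: False, g: False, b: False}
  {b: True, v: True, g: True}
  {b: True, g: True, v: False}
  {v: True, g: True, b: False}


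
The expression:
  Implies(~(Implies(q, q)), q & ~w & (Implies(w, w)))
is always true.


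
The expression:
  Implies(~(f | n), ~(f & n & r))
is always true.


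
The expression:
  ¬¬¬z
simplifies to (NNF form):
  ¬z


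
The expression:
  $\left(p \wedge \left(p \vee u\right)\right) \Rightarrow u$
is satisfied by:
  {u: True, p: False}
  {p: False, u: False}
  {p: True, u: True}


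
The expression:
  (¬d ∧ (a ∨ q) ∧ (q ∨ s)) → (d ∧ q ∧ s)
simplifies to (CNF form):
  (d ∨ ¬q) ∧ (d ∨ ¬a ∨ ¬q) ∧ (d ∨ ¬a ∨ ¬s) ∧ (d ∨ ¬q ∨ ¬s)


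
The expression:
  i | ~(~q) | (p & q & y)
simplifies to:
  i | q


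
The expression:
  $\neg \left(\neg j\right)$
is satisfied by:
  {j: True}


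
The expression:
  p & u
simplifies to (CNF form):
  p & u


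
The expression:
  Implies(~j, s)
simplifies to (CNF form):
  j | s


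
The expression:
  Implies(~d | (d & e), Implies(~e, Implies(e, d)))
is always true.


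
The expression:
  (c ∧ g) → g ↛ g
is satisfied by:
  {g: False, c: False}
  {c: True, g: False}
  {g: True, c: False}


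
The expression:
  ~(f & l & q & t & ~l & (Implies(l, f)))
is always true.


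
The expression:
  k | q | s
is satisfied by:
  {k: True, q: True, s: True}
  {k: True, q: True, s: False}
  {k: True, s: True, q: False}
  {k: True, s: False, q: False}
  {q: True, s: True, k: False}
  {q: True, s: False, k: False}
  {s: True, q: False, k: False}


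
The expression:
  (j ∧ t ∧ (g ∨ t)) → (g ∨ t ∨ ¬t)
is always true.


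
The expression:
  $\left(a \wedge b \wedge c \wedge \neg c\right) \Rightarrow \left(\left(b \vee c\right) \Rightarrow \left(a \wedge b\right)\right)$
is always true.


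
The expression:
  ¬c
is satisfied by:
  {c: False}


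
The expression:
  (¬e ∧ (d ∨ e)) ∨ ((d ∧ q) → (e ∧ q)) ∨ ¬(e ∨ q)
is always true.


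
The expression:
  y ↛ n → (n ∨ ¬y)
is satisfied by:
  {n: True, y: False}
  {y: False, n: False}
  {y: True, n: True}


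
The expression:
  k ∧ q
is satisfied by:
  {q: True, k: True}


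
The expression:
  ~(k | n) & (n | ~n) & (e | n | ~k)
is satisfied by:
  {n: False, k: False}


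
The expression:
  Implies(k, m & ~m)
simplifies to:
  ~k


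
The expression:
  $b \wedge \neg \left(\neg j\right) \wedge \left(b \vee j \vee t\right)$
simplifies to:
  $b \wedge j$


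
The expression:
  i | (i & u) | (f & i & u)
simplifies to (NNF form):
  i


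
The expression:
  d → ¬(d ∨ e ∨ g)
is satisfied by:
  {d: False}


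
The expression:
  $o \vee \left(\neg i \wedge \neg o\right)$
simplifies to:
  $o \vee \neg i$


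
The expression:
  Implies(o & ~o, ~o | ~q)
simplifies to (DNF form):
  True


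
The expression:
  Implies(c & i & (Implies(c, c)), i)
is always true.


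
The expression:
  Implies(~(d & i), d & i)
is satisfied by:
  {i: True, d: True}


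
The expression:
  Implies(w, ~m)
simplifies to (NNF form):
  ~m | ~w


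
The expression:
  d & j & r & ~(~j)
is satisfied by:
  {r: True, j: True, d: True}


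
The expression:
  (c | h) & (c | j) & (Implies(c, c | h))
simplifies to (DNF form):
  c | (h & j)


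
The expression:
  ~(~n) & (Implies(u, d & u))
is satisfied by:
  {n: True, d: True, u: False}
  {n: True, u: False, d: False}
  {n: True, d: True, u: True}


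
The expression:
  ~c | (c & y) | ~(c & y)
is always true.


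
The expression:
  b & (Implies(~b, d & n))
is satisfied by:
  {b: True}


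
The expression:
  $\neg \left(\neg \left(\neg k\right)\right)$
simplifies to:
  $\neg k$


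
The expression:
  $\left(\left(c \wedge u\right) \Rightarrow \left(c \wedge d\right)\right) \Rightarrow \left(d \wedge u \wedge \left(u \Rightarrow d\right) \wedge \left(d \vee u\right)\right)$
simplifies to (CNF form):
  $u \wedge \left(c \vee d\right)$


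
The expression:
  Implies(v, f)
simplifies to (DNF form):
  f | ~v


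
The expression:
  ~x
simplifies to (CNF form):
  ~x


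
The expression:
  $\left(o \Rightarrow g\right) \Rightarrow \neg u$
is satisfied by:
  {o: True, g: False, u: False}
  {g: False, u: False, o: False}
  {o: True, g: True, u: False}
  {g: True, o: False, u: False}
  {u: True, o: True, g: False}


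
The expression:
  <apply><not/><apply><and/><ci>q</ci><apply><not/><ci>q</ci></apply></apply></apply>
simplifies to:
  <true/>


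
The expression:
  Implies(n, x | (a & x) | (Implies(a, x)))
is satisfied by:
  {x: True, n: False, a: False}
  {n: False, a: False, x: False}
  {a: True, x: True, n: False}
  {a: True, n: False, x: False}
  {x: True, n: True, a: False}
  {n: True, x: False, a: False}
  {a: True, n: True, x: True}


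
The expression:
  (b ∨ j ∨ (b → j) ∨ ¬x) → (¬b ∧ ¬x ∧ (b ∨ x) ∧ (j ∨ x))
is never true.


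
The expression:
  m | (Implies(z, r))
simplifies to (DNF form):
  m | r | ~z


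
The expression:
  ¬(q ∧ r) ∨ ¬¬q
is always true.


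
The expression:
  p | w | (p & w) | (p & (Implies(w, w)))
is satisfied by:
  {p: True, w: True}
  {p: True, w: False}
  {w: True, p: False}


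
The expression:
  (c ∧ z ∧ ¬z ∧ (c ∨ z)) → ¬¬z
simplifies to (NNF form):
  True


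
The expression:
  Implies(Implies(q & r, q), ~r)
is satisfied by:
  {r: False}


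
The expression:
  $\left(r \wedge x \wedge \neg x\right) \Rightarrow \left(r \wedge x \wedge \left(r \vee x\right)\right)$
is always true.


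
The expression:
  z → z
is always true.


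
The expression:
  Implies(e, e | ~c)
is always true.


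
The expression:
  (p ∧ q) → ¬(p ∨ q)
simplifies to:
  ¬p ∨ ¬q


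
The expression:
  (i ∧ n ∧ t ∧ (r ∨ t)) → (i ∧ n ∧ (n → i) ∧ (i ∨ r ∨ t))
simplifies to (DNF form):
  True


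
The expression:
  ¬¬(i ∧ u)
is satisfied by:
  {i: True, u: True}


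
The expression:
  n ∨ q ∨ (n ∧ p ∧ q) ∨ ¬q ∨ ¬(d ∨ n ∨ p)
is always true.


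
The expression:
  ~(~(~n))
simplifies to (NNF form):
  ~n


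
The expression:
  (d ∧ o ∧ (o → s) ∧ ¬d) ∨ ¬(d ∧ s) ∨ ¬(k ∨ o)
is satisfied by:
  {o: False, s: False, d: False, k: False}
  {k: True, o: False, s: False, d: False}
  {o: True, k: False, s: False, d: False}
  {k: True, o: True, s: False, d: False}
  {d: True, k: False, o: False, s: False}
  {d: True, k: True, o: False, s: False}
  {d: True, o: True, k: False, s: False}
  {d: True, k: True, o: True, s: False}
  {s: True, d: False, o: False, k: False}
  {s: True, k: True, d: False, o: False}
  {s: True, o: True, d: False, k: False}
  {k: True, s: True, o: True, d: False}
  {s: True, d: True, k: False, o: False}


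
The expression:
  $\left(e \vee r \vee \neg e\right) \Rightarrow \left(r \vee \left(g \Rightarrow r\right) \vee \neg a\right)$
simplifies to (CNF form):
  $r \vee \neg a \vee \neg g$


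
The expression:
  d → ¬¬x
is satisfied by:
  {x: True, d: False}
  {d: False, x: False}
  {d: True, x: True}


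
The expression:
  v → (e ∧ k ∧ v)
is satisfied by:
  {e: True, k: True, v: False}
  {e: True, k: False, v: False}
  {k: True, e: False, v: False}
  {e: False, k: False, v: False}
  {e: True, v: True, k: True}


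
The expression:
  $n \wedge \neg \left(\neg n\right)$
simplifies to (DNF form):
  $n$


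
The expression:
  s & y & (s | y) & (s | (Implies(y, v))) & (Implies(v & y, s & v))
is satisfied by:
  {s: True, y: True}


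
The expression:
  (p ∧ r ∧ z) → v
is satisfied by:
  {v: True, p: False, z: False, r: False}
  {r: False, p: False, v: False, z: False}
  {r: True, v: True, p: False, z: False}
  {r: True, p: False, v: False, z: False}
  {z: True, v: True, r: False, p: False}
  {z: True, r: False, p: False, v: False}
  {z: True, r: True, v: True, p: False}
  {z: True, r: True, p: False, v: False}
  {v: True, p: True, z: False, r: False}
  {p: True, z: False, v: False, r: False}
  {r: True, p: True, v: True, z: False}
  {r: True, p: True, z: False, v: False}
  {v: True, p: True, z: True, r: False}
  {p: True, z: True, r: False, v: False}
  {r: True, p: True, z: True, v: True}


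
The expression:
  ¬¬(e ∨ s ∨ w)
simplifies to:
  e ∨ s ∨ w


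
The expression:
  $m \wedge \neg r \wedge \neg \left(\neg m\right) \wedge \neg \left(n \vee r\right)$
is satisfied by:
  {m: True, n: False, r: False}


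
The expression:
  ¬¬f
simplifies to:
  f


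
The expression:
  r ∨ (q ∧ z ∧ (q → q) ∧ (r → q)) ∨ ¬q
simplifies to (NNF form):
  r ∨ z ∨ ¬q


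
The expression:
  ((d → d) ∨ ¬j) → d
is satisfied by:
  {d: True}


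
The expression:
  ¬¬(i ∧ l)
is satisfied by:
  {i: True, l: True}


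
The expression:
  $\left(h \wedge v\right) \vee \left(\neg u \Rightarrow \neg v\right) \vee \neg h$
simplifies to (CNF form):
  $\text{True}$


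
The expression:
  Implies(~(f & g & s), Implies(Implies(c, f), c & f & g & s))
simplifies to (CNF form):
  (c | f) & (g | ~f) & (s | ~f)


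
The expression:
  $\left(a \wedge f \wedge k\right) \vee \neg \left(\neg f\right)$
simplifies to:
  $f$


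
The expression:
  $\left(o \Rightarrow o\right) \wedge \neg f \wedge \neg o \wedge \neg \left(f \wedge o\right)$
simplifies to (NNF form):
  $\neg f \wedge \neg o$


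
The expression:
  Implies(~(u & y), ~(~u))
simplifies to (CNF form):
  u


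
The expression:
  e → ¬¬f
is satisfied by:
  {f: True, e: False}
  {e: False, f: False}
  {e: True, f: True}


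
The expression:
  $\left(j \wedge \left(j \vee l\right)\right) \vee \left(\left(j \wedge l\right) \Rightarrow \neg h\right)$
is always true.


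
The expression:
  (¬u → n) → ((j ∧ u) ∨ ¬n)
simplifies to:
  (j ∧ u) ∨ ¬n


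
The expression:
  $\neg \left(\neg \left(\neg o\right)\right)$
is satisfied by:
  {o: False}


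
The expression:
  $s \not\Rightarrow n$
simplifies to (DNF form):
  $s \wedge \neg n$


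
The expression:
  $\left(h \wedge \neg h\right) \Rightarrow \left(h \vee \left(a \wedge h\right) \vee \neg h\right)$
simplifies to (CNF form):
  $\text{True}$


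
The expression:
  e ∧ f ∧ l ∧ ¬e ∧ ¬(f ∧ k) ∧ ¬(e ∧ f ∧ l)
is never true.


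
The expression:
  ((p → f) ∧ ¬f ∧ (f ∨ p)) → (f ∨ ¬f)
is always true.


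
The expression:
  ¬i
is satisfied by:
  {i: False}


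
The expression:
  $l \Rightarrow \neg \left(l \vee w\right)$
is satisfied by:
  {l: False}


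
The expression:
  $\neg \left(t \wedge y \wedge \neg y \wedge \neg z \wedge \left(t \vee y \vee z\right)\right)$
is always true.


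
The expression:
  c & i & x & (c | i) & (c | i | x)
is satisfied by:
  {c: True, i: True, x: True}


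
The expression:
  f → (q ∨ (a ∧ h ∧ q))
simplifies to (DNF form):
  q ∨ ¬f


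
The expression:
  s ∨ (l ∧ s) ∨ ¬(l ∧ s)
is always true.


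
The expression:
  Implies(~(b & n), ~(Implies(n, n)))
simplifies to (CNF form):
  b & n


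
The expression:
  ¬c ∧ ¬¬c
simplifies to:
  False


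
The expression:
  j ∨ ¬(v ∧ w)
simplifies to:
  j ∨ ¬v ∨ ¬w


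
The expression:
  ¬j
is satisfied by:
  {j: False}


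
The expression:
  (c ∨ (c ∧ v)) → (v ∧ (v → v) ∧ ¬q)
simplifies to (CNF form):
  (v ∨ ¬c) ∧ (¬c ∨ ¬q)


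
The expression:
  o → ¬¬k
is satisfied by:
  {k: True, o: False}
  {o: False, k: False}
  {o: True, k: True}


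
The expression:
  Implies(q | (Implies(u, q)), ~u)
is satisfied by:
  {u: False, q: False}
  {q: True, u: False}
  {u: True, q: False}


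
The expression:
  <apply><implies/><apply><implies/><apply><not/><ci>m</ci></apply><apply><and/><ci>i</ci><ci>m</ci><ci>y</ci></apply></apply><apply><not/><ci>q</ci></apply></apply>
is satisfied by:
  {m: False, q: False}
  {q: True, m: False}
  {m: True, q: False}


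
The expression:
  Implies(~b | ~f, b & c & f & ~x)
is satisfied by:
  {b: True, f: True}


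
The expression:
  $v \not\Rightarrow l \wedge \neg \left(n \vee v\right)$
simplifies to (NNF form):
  $\text{False}$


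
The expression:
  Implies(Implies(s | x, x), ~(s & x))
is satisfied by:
  {s: False, x: False}
  {x: True, s: False}
  {s: True, x: False}


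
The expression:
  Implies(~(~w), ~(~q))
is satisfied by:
  {q: True, w: False}
  {w: False, q: False}
  {w: True, q: True}


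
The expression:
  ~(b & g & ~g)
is always true.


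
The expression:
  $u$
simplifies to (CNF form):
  $u$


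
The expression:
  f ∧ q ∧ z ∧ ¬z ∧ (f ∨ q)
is never true.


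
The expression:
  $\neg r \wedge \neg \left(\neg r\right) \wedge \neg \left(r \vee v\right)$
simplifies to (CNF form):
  $\text{False}$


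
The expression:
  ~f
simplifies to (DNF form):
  ~f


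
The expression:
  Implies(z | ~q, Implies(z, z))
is always true.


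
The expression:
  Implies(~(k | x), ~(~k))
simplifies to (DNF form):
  k | x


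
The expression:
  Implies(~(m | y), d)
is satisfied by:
  {y: True, d: True, m: True}
  {y: True, d: True, m: False}
  {y: True, m: True, d: False}
  {y: True, m: False, d: False}
  {d: True, m: True, y: False}
  {d: True, m: False, y: False}
  {m: True, d: False, y: False}


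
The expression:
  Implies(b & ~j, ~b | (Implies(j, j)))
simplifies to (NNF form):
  True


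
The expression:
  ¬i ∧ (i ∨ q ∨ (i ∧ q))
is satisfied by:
  {q: True, i: False}


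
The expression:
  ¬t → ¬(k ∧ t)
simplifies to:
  True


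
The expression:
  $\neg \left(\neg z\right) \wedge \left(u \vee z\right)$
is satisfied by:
  {z: True}


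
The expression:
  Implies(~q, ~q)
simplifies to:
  True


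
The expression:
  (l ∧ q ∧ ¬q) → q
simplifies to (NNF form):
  True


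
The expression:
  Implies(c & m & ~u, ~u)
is always true.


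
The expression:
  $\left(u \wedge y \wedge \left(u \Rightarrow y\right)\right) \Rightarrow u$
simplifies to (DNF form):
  $\text{True}$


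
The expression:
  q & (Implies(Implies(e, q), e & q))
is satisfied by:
  {e: True, q: True}


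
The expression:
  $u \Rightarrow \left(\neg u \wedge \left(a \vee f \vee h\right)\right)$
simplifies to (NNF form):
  $\neg u$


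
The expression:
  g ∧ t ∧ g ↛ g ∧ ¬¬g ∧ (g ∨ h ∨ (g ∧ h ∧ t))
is never true.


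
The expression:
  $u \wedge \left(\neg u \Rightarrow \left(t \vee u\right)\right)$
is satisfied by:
  {u: True}
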